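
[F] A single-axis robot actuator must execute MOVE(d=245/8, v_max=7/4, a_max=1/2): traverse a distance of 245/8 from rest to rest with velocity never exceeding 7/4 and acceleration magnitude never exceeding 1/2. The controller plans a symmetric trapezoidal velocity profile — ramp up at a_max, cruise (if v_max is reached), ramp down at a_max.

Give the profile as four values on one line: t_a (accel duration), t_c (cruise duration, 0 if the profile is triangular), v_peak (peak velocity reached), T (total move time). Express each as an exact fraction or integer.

t_a=7/2 t_c=14 v_peak=7/4 T=21

(v_max)²/a_max = (7/4)²/(1/2) = 49/8
245/8 ≥ 49/8 → trapezoidal
t_a = (7/4)/(1/2) = 7/2; v_peak = 7/4
d_cruise = 245/8 − 49/8 = 49/2; t_c = (49/2)/(7/4) = 14
T = 2·7/2 + 14 = 21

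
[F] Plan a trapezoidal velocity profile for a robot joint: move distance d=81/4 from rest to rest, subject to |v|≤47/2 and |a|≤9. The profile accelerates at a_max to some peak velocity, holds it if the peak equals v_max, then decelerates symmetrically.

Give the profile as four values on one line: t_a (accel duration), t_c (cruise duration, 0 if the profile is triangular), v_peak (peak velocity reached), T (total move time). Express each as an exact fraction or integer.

t_a=3/2 t_c=0 v_peak=27/2 T=3

(v_max)²/a_max = (47/2)²/9 = 2209/36
81/4 < 2209/36 ⇒ no cruise
v_peak = √(81/4·9) = √(729/4) = 27/2
t_a = (27/2)/9 = 3/2; t_c = 0
T = 2·3/2 = 3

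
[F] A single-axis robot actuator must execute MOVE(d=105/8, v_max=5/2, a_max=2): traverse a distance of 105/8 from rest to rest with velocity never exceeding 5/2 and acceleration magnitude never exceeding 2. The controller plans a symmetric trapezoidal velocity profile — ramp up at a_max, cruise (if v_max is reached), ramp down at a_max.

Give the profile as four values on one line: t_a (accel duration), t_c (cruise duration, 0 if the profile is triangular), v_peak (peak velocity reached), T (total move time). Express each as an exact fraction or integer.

v_max²/a_max = (5/2)²/2 = 25/8
105/8 ≥ 25/8 ⇒ cruise phase
t_a = (5/2)/2 = 5/4; v_peak = 5/2
d_cruise = 105/8 − 25/8 = 10; t_c = 10/(5/2) = 4
T = 2·5/4 + 4 = 13/2

t_a=5/4 t_c=4 v_peak=5/2 T=13/2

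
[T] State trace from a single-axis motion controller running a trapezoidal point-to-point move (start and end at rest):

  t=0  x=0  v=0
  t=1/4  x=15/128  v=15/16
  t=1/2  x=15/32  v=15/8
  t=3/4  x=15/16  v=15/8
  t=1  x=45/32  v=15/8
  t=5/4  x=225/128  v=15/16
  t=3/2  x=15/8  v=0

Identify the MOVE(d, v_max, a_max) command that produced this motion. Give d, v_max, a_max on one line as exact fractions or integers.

final state: t=3/2, x=15/8, v=0 → d = 15/8
a_max = (15/16−0)/(1/4−0) = 15/4
max v = 15/8 over t∈[1/2,1] → v_max = 15/8
check: 15/8·(1/2+1/2) = 15/8 ✓

d=15/8 v_max=15/8 a_max=15/4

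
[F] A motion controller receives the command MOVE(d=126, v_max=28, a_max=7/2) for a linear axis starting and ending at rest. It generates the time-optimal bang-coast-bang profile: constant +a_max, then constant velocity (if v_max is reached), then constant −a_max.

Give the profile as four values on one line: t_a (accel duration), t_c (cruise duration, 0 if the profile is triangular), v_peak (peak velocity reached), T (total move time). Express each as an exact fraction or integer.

(v_max)²/a_max = 28²/(7/2) = 224
126 < 224 ⇒ no cruise
v_peak = √(126·7/2) = √441 = 21
t_a = 21/(7/2) = 6; t_c = 0
T = 2·6 = 12

t_a=6 t_c=0 v_peak=21 T=12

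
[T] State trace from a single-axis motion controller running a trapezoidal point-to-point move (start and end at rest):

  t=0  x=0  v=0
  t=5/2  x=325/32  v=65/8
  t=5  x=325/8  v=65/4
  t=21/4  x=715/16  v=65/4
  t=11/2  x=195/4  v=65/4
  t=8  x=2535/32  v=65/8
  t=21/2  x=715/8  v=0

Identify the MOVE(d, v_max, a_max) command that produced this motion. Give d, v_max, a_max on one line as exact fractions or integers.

final state: t=21/2, x=715/8, v=0 → d = 715/8
a_max = (65/8−0)/(5/2−0) = 13/4
max v = 65/4 over t∈[5,11/2] → v_max = 65/4
check: 65/4·(5+1/2) = 715/8 ✓

d=715/8 v_max=65/4 a_max=13/4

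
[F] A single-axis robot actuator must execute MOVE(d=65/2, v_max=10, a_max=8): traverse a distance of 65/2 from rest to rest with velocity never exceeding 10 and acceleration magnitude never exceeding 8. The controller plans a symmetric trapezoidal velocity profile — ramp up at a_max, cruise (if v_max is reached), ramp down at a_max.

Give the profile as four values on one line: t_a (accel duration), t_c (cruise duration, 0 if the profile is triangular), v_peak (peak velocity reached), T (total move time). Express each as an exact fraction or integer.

(v_max)²/a_max = 10²/8 = 25/2
65/2 ≥ 25/2 → trapezoidal
t_a = 10/8 = 5/4; v_peak = 10
d_cruise = 65/2 − 25/2 = 20; t_c = 20/10 = 2
T = 2·5/4 + 2 = 9/2

t_a=5/4 t_c=2 v_peak=10 T=9/2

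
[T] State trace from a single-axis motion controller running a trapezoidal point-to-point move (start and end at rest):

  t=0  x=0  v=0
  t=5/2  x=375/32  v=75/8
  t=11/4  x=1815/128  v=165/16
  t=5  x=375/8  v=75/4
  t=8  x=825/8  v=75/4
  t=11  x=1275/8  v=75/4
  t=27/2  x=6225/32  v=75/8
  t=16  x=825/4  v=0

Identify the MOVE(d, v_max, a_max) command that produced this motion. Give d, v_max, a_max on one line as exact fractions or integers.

final state: t=16, x=825/4, v=0 → d = 825/4
a_max = (75/8−0)/(5/2−0) = 15/4
max v = 75/4 over t∈[5,11] → v_max = 75/4
check: 75/4·(5+6) = 825/4 ✓

d=825/4 v_max=75/4 a_max=15/4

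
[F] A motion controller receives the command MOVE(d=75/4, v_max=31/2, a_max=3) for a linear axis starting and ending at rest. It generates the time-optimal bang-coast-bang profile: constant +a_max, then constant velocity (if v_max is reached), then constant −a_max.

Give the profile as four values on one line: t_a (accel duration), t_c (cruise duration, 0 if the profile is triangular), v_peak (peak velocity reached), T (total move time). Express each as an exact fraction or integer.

t_a=5/2 t_c=0 v_peak=15/2 T=5

v_max²/a_max = (31/2)²/3 = 961/12
75/4 < 961/12 ⇒ no cruise
v_peak = √(75/4·3) = √(225/4) = 15/2
t_a = (15/2)/3 = 5/2; t_c = 0
T = 2·5/2 = 5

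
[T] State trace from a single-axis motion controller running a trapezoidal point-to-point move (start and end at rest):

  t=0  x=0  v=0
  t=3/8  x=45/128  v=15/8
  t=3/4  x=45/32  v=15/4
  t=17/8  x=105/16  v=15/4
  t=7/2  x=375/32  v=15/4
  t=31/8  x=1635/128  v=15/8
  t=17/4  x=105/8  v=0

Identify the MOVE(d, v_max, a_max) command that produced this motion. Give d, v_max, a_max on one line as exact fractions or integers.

d=105/8 v_max=15/4 a_max=5

final state: t=17/4, x=105/8, v=0 → d = 105/8
a_max = (15/8−0)/(3/8−0) = 5
max v = 15/4 over t∈[3/4,7/2] → v_max = 15/4
check: 15/4·(3/4+11/4) = 105/8 ✓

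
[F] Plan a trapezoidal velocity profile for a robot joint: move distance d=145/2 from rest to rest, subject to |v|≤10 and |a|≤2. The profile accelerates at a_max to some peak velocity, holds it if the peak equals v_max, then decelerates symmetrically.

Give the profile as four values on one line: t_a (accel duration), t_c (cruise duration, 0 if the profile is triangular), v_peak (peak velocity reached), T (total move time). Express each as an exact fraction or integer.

t_a=5 t_c=9/4 v_peak=10 T=49/4

v_max²/a_max = 10²/2 = 50
145/2 ≥ 50 ⇒ cruise phase
t_a = 10/2 = 5; v_peak = 10
d_cruise = 145/2 − 50 = 45/2; t_c = (45/2)/10 = 9/4
T = 2·5 + 9/4 = 49/4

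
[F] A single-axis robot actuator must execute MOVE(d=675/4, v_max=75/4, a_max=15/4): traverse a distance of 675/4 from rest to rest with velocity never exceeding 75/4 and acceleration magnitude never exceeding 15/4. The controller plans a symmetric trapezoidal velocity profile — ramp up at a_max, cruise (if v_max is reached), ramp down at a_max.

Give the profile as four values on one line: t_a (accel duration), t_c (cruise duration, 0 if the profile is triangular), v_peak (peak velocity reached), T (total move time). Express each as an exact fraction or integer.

(v_max)²/a_max = (75/4)²/(15/4) = 375/4
675/4 ≥ 375/4 so v_max reached
t_a = (75/4)/(15/4) = 5; v_peak = 75/4
d_cruise = 675/4 − 375/4 = 75; t_c = 75/(75/4) = 4
T = 2·5 + 4 = 14

t_a=5 t_c=4 v_peak=75/4 T=14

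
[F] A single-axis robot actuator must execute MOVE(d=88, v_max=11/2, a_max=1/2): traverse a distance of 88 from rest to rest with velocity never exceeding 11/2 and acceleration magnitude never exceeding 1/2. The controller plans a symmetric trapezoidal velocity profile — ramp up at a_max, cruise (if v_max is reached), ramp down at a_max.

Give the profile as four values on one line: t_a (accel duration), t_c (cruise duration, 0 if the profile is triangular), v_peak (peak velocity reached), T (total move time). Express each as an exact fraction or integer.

t_a=11 t_c=5 v_peak=11/2 T=27

vₘ²/aₘ = (11/2)²/(1/2) = 121/2
88 ≥ 121/2 so v_max reached
t_a = (11/2)/(1/2) = 11; v_peak = 11/2
d_cruise = 88 − 121/2 = 55/2; t_c = (55/2)/(11/2) = 5
T = 2·11 + 5 = 27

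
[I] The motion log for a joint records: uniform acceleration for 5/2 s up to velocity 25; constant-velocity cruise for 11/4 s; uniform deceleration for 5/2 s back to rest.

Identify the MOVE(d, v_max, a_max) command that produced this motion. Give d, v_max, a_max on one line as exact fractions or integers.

a_max = 25/(5/2) = 10
d_a = ½·25·5/2 = 125/4; d_c = 25·11/4 = 275/4
d = 2·125/4 + 275/4 = 525/4
t_c = 11/4 > 0 → v_max = v_peak = 25

d=525/4 v_max=25 a_max=10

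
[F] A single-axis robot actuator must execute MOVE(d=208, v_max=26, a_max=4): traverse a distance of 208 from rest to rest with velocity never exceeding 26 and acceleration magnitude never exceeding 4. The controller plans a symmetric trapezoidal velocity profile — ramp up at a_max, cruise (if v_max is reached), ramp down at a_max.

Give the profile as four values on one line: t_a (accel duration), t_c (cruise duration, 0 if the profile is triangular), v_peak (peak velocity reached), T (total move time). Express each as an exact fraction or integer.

t_a=13/2 t_c=3/2 v_peak=26 T=29/2

vₘ²/aₘ = 26²/4 = 169
208 ≥ 169 ⇒ cruise phase
t_a = 26/4 = 13/2; v_peak = 26
d_cruise = 208 − 169 = 39; t_c = 39/26 = 3/2
T = 2·13/2 + 3/2 = 29/2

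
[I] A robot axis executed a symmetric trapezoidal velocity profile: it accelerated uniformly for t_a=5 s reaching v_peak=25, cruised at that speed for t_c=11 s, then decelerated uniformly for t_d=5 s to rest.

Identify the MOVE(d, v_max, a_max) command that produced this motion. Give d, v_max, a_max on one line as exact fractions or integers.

d=400 v_max=25 a_max=5

a_max = 25/5 = 5
d_a = ½·25·5 = 125/2; d_c = 25·11 = 275
d = 2·125/2 + 275 = 400
t_c = 11 > 0 ⇒ limit active, v_max = 25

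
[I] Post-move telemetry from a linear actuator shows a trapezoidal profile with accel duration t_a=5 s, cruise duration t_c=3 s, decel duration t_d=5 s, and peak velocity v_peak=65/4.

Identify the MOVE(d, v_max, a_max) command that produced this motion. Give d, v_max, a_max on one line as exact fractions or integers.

a_max = (65/4)/5 = 13/4
d_a = ½·65/4·5 = 325/8; d_c = 65/4·3 = 195/4
d = 2·325/8 + 195/4 = 130
t_c = 3 > 0 so v_max = 65/4

d=130 v_max=65/4 a_max=13/4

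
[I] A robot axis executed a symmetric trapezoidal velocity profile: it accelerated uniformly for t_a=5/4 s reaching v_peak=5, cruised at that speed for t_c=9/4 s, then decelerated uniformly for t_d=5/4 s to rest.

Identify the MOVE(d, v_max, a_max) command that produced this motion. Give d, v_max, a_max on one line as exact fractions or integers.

d=35/2 v_max=5 a_max=4

a_max = 5/(5/4) = 4
d_a = ½·5·5/4 = 25/8; d_c = 5·9/4 = 45/4
d = 2·25/8 + 45/4 = 35/2
t_c = 9/4 > 0 so v_max = 5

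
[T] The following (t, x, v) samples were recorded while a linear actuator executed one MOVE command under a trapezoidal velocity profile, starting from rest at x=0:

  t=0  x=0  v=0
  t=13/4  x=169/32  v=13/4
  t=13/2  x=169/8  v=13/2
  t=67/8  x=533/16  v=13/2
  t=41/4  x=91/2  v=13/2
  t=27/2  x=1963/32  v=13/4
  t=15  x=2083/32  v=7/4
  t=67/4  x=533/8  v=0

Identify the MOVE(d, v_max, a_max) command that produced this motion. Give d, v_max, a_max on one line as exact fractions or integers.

final state: t=67/4, x=533/8, v=0 → d = 533/8
a_max = (13/4−0)/(13/4−0) = 1
max v = 13/2 over t∈[13/2,41/4] → v_max = 13/2
check: 13/2·(13/2+15/4) = 533/8 ✓

d=533/8 v_max=13/2 a_max=1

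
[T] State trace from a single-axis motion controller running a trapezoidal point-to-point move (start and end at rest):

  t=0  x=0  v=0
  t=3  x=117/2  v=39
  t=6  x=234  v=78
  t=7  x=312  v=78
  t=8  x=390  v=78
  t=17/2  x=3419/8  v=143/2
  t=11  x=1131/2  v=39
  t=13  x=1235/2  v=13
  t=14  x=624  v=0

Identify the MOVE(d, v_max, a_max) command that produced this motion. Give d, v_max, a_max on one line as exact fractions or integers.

d=624 v_max=78 a_max=13

final state: t=14, x=624, v=0 → d = 624
a_max = (39−0)/(3−0) = 13
max v = 78 over t∈[6,8] → v_max = 78
check: 78·(6+2) = 624 ✓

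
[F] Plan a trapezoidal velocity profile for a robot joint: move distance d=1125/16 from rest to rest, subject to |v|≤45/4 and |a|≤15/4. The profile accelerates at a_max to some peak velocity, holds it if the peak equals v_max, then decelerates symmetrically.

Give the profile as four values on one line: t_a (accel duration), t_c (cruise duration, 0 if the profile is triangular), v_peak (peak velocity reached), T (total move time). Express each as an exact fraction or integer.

t_a=3 t_c=13/4 v_peak=45/4 T=37/4

v_max²/a_max = (45/4)²/(15/4) = 135/4
1125/16 ≥ 135/4 so v_max reached
t_a = (45/4)/(15/4) = 3; v_peak = 45/4
d_cruise = 1125/16 − 135/4 = 585/16; t_c = (585/16)/(45/4) = 13/4
T = 2·3 + 13/4 = 37/4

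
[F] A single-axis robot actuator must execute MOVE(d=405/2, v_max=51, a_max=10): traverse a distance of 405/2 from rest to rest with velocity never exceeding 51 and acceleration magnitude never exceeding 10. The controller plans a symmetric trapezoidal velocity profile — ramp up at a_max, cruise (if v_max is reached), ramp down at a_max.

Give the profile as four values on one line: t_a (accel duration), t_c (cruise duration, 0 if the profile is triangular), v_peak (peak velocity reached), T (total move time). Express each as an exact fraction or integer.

t_a=9/2 t_c=0 v_peak=45 T=9

v_max²/a_max = 51²/10 = 2601/10
405/2 < 2601/10 → triangular
v_peak = √(405/2·10) = √2025 = 45
t_a = 45/10 = 9/2; t_c = 0
T = 2·9/2 = 9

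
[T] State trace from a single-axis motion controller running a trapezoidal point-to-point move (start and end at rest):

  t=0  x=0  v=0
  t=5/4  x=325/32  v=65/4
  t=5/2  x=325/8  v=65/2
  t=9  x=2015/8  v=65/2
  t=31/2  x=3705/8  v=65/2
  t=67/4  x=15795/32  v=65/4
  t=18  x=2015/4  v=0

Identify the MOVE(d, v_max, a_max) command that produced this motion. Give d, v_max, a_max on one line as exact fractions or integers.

d=2015/4 v_max=65/2 a_max=13

final state: t=18, x=2015/4, v=0 → d = 2015/4
a_max = (65/4−0)/(5/4−0) = 13
max v = 65/2 over t∈[5/2,31/2] → v_max = 65/2
check: 65/2·(5/2+13) = 2015/4 ✓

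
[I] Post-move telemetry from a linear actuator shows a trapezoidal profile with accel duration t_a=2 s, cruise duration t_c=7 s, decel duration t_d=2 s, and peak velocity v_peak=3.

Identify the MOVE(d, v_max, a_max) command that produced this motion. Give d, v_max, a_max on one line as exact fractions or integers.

d=27 v_max=3 a_max=3/2

a_max = 3/2
d_a = ½·3·2 = 3; d_c = 3·7 = 21
d = 2·3 + 21 = 27
t_c = 7 > 0 → v_max = v_peak = 3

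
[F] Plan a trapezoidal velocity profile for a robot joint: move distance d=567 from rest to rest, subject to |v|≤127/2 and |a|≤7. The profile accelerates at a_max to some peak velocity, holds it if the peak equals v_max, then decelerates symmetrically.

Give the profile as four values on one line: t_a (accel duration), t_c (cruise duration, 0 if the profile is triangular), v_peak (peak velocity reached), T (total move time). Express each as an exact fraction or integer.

t_a=9 t_c=0 v_peak=63 T=18

vₘ²/aₘ = (127/2)²/7 = 16129/28
567 < 16129/28 ⇒ no cruise
v_peak = √(567·7) = √3969 = 63
t_a = 63/7 = 9; t_c = 0
T = 2·9 = 18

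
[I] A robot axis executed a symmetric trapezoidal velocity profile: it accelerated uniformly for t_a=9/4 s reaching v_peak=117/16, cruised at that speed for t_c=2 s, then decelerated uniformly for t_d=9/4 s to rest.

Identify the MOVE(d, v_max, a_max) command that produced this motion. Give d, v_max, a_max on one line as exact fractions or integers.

a_max = (117/16)/(9/4) = 13/4
d_a = ½·117/16·9/4 = 1053/128; d_c = 117/16·2 = 117/8
d = 2·1053/128 + 117/8 = 1989/64
t_c = 2 > 0 so v_max = 117/16

d=1989/64 v_max=117/16 a_max=13/4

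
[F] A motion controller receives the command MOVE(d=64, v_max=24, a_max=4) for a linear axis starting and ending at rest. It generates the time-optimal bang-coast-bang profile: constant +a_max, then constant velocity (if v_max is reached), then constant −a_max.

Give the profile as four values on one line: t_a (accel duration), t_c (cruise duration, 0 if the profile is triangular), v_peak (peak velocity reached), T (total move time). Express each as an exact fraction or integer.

v_max²/a_max = 24²/4 = 144
64 < 144 ⇒ no cruise
v_peak = √(64·4) = √256 = 16
t_a = 16/4 = 4; t_c = 0
T = 2·4 = 8

t_a=4 t_c=0 v_peak=16 T=8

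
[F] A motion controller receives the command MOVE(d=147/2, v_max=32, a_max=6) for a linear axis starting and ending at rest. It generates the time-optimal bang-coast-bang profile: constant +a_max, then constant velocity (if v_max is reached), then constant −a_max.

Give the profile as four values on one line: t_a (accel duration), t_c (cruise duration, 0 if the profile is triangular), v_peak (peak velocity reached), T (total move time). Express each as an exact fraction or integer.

v_max²/a_max = 32²/6 = 512/3
147/2 < 512/3 so t_c = 0
v_peak = √(147/2·6) = √441 = 21
t_a = 21/6 = 7/2; t_c = 0
T = 2·7/2 = 7

t_a=7/2 t_c=0 v_peak=21 T=7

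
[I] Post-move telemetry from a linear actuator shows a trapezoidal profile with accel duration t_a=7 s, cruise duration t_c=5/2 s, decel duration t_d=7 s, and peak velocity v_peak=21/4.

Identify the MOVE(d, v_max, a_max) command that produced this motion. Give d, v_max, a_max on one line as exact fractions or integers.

a_max = (21/4)/7 = 3/4
d_a = ½·21/4·7 = 147/8; d_c = 21/4·5/2 = 105/8
d = 2·147/8 + 105/8 = 399/8
t_c = 5/2 > 0 → v_max = v_peak = 21/4

d=399/8 v_max=21/4 a_max=3/4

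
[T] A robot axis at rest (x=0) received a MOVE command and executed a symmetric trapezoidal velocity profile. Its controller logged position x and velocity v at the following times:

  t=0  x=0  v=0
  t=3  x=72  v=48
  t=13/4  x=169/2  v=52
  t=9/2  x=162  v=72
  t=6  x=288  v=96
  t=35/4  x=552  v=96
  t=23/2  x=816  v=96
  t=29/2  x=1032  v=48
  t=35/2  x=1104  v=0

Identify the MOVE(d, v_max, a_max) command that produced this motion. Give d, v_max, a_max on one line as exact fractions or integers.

d=1104 v_max=96 a_max=16

final state: t=35/2, x=1104, v=0 → d = 1104
a_max = (48−0)/(3−0) = 16
max v = 96 over t∈[6,23/2] → v_max = 96
check: 96·(6+11/2) = 1104 ✓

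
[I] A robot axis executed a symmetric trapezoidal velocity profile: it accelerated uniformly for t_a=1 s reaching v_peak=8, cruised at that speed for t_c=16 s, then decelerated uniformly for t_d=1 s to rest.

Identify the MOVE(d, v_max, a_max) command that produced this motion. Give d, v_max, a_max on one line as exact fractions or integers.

a_max = 8/1 = 8
d_a = ½·8·1 = 4; d_c = 8·16 = 128
d = 2·4 + 128 = 136
t_c = 16 > 0 ⇒ limit active, v_max = 8

d=136 v_max=8 a_max=8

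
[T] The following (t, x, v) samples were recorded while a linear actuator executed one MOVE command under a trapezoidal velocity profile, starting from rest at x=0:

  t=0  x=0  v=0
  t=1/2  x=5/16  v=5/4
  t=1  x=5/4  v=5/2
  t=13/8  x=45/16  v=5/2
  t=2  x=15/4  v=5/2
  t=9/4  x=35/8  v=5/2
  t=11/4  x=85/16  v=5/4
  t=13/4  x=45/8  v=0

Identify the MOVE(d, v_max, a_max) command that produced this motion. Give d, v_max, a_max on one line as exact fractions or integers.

final state: t=13/4, x=45/8, v=0 → d = 45/8
a_max = (5/4−0)/(1/2−0) = 5/2
max v = 5/2 over t∈[1,9/4] → v_max = 5/2
check: 5/2·(1+5/4) = 45/8 ✓

d=45/8 v_max=5/2 a_max=5/2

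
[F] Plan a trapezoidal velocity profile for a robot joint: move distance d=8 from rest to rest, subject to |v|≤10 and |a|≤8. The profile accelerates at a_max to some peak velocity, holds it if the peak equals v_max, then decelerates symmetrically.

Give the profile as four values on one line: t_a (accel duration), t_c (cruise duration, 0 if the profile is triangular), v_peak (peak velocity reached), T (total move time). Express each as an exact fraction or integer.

t_a=1 t_c=0 v_peak=8 T=2

v_max²/a_max = 10²/8 = 25/2
8 < 25/2 ⇒ no cruise
v_peak = √(8·8) = √64 = 8
t_a = 8/8 = 1; t_c = 0
T = 2·1 = 2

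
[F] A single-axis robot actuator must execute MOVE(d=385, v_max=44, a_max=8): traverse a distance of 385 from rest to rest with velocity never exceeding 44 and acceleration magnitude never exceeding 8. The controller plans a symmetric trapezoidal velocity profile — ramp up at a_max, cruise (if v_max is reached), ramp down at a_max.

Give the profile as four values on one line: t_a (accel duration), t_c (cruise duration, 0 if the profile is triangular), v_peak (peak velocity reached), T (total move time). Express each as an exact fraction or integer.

vₘ²/aₘ = 44²/8 = 242
385 ≥ 242 so v_max reached
t_a = 44/8 = 11/2; v_peak = 44
d_cruise = 385 − 242 = 143; t_c = 143/44 = 13/4
T = 2·11/2 + 13/4 = 57/4

t_a=11/2 t_c=13/4 v_peak=44 T=57/4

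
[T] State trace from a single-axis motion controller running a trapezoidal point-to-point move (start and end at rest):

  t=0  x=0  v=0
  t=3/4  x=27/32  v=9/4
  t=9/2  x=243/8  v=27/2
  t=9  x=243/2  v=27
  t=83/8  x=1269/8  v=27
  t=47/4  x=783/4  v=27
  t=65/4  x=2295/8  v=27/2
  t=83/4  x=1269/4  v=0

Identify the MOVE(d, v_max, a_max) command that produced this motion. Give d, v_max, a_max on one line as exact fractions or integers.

d=1269/4 v_max=27 a_max=3

final state: t=83/4, x=1269/4, v=0 → d = 1269/4
a_max = (9/4−0)/(3/4−0) = 3
max v = 27 over t∈[9,47/4] → v_max = 27
check: 27·(9+11/4) = 1269/4 ✓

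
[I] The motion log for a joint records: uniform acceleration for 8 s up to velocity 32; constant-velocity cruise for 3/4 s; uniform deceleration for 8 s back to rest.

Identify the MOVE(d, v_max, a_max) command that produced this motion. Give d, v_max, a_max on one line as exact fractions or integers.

a_max = 32/8 = 4
d_a = ½·32·8 = 128; d_c = 32·3/4 = 24
d = 2·128 + 24 = 280
t_c = 3/4 > 0 ⇒ limit active, v_max = 32

d=280 v_max=32 a_max=4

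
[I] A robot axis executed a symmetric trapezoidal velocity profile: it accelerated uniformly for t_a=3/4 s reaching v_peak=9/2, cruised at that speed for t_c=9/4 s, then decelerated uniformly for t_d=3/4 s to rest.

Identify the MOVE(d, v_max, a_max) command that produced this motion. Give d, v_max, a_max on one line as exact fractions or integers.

d=27/2 v_max=9/2 a_max=6

a_max = (9/2)/(3/4) = 6
d_a = ½·9/2·3/4 = 27/16; d_c = 9/2·9/4 = 81/8
d = 2·27/16 + 81/8 = 27/2
t_c = 9/4 > 0 ⇒ limit active, v_max = 9/2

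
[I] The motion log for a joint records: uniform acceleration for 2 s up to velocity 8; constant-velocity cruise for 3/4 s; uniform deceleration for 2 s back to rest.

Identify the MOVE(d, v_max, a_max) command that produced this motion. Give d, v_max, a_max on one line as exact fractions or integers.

d=22 v_max=8 a_max=4

a_max = 8/2 = 4
d_a = ½·8·2 = 8; d_c = 8·3/4 = 6
d = 2·8 + 6 = 22
t_c = 3/4 > 0 ⇒ limit active, v_max = 8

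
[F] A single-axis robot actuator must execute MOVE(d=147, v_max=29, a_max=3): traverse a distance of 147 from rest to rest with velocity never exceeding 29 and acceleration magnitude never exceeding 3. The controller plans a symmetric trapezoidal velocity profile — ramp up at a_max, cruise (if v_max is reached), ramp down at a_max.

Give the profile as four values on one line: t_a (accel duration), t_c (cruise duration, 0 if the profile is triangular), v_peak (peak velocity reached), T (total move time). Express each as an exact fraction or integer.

t_a=7 t_c=0 v_peak=21 T=14

v_max²/a_max = 29²/3 = 841/3
147 < 841/3 → triangular
v_peak = √(147·3) = √441 = 21
t_a = 21/3 = 7; t_c = 0
T = 2·7 = 14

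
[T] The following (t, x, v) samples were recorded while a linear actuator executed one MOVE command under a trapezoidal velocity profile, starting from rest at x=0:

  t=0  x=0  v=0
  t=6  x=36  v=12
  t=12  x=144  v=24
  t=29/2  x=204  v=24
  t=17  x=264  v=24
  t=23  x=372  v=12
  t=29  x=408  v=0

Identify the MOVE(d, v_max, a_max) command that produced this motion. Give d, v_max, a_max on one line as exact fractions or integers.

final state: t=29, x=408, v=0 → d = 408
a_max = (12−0)/(6−0) = 2
max v = 24 over t∈[12,17] → v_max = 24
check: 24·(12+5) = 408 ✓

d=408 v_max=24 a_max=2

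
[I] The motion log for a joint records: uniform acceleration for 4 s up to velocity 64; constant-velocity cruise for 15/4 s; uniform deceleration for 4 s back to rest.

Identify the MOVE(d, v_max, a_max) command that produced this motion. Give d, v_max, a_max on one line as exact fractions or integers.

d=496 v_max=64 a_max=16

a_max = 64/4 = 16
d_a = ½·64·4 = 128; d_c = 64·15/4 = 240
d = 2·128 + 240 = 496
t_c = 15/4 > 0 → v_max = v_peak = 64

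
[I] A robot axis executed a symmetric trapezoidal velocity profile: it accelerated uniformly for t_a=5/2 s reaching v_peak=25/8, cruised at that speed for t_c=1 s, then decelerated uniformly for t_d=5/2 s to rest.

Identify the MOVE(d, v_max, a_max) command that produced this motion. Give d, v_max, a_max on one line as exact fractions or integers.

d=175/16 v_max=25/8 a_max=5/4

a_max = (25/8)/(5/2) = 5/4
d_a = ½·25/8·5/2 = 125/32; d_c = 25/8·1 = 25/8
d = 2·125/32 + 25/8 = 175/16
t_c = 1 > 0 so v_max = 25/8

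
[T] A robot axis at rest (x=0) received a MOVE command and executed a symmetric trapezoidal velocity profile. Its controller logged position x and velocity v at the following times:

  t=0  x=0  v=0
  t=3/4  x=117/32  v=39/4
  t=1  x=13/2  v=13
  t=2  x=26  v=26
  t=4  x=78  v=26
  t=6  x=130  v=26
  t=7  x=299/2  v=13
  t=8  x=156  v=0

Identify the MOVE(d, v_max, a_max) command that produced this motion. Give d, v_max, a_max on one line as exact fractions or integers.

d=156 v_max=26 a_max=13

final state: t=8, x=156, v=0 → d = 156
a_max = (39/4−0)/(3/4−0) = 13
max v = 26 over t∈[2,6] → v_max = 26
check: 26·(2+4) = 156 ✓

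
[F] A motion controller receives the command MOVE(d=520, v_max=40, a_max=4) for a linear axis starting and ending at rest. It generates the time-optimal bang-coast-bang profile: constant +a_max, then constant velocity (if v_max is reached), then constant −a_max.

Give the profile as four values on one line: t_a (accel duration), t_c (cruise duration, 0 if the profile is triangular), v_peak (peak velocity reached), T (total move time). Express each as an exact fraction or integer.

(v_max)²/a_max = 40²/4 = 400
520 ≥ 400 so v_max reached
t_a = 40/4 = 10; v_peak = 40
d_cruise = 520 − 400 = 120; t_c = 120/40 = 3
T = 2·10 + 3 = 23

t_a=10 t_c=3 v_peak=40 T=23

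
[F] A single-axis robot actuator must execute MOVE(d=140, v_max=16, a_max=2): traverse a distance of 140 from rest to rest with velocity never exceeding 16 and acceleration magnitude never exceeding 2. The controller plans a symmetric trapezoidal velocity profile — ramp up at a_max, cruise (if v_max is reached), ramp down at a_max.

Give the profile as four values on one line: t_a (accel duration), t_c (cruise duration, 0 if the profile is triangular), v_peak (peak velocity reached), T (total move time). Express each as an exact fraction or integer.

t_a=8 t_c=3/4 v_peak=16 T=67/4

v_max²/a_max = 16²/2 = 128
140 ≥ 128 → trapezoidal
t_a = 16/2 = 8; v_peak = 16
d_cruise = 140 − 128 = 12; t_c = 12/16 = 3/4
T = 2·8 + 3/4 = 67/4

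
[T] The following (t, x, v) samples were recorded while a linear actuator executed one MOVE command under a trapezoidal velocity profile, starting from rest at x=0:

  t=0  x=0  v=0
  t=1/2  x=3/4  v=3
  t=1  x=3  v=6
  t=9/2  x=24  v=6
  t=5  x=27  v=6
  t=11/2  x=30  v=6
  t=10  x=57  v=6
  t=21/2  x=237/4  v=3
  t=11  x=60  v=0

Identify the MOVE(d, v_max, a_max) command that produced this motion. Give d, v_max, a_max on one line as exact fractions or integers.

d=60 v_max=6 a_max=6

final state: t=11, x=60, v=0 → d = 60
a_max = (3−0)/(1/2−0) = 6
max v = 6 over t∈[1,10] → v_max = 6
check: 6·(1+9) = 60 ✓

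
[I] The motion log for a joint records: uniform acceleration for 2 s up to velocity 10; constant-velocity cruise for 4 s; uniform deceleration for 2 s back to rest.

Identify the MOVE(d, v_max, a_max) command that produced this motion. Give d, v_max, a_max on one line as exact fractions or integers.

d=60 v_max=10 a_max=5

a_max = 10/2 = 5
d_a = ½·10·2 = 10; d_c = 10·4 = 40
d = 2·10 + 40 = 60
t_c = 4 > 0 so v_max = 10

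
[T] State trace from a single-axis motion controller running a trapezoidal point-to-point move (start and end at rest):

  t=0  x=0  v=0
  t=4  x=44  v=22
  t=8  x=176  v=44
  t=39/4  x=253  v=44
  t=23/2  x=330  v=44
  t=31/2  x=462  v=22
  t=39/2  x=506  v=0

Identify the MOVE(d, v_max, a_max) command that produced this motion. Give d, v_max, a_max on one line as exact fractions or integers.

d=506 v_max=44 a_max=11/2

final state: t=39/2, x=506, v=0 → d = 506
a_max = (22−0)/(4−0) = 11/2
max v = 44 over t∈[8,23/2] → v_max = 44
check: 44·(8+7/2) = 506 ✓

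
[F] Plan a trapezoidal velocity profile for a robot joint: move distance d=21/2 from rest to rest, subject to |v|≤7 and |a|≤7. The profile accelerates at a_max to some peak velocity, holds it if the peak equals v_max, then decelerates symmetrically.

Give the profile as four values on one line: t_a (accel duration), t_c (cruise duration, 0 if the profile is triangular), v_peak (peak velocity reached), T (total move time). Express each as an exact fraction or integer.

t_a=1 t_c=1/2 v_peak=7 T=5/2

vₘ²/aₘ = 7²/7 = 7
21/2 ≥ 7 → trapezoidal
t_a = 7/7 = 1; v_peak = 7
d_cruise = 21/2 − 7 = 7/2; t_c = (7/2)/7 = 1/2
T = 2·1 + 1/2 = 5/2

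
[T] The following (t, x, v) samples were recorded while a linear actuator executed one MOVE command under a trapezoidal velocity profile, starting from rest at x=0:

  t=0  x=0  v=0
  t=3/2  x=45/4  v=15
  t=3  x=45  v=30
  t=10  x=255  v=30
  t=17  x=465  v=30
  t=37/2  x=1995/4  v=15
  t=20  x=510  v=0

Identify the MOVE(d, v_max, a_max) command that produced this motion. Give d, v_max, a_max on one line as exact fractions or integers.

d=510 v_max=30 a_max=10

final state: t=20, x=510, v=0 → d = 510
a_max = (15−0)/(3/2−0) = 10
max v = 30 over t∈[3,17] → v_max = 30
check: 30·(3+14) = 510 ✓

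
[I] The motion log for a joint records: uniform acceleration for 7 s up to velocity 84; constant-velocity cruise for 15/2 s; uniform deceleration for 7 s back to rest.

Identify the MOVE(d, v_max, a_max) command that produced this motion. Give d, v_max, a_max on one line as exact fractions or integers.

d=1218 v_max=84 a_max=12

a_max = 84/7 = 12
d_a = ½·84·7 = 294; d_c = 84·15/2 = 630
d = 2·294 + 630 = 1218
t_c = 15/2 > 0 → v_max = v_peak = 84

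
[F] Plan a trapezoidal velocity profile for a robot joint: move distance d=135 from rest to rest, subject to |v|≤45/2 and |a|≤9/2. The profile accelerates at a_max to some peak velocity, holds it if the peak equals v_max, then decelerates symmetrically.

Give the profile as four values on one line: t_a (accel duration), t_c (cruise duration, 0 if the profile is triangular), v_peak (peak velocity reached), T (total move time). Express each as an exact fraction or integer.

vₘ²/aₘ = (45/2)²/(9/2) = 225/2
135 ≥ 225/2 so v_max reached
t_a = (45/2)/(9/2) = 5; v_peak = 45/2
d_cruise = 135 − 225/2 = 45/2; t_c = (45/2)/(45/2) = 1
T = 2·5 + 1 = 11

t_a=5 t_c=1 v_peak=45/2 T=11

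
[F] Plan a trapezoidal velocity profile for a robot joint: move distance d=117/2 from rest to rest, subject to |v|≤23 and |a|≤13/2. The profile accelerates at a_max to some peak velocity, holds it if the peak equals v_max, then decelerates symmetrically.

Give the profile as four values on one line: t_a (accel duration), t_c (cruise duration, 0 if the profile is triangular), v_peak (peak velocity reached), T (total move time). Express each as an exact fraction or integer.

v_max²/a_max = 23²/(13/2) = 1058/13
117/2 < 1058/13 so t_c = 0
v_peak = √(117/2·13/2) = √(1521/4) = 39/2
t_a = (39/2)/(13/2) = 3; t_c = 0
T = 2·3 = 6

t_a=3 t_c=0 v_peak=39/2 T=6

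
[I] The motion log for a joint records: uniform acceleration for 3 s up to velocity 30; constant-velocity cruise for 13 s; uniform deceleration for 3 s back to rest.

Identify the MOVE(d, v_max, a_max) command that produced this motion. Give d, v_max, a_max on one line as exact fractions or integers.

d=480 v_max=30 a_max=10

a_max = 30/3 = 10
d_a = ½·30·3 = 45; d_c = 30·13 = 390
d = 2·45 + 390 = 480
t_c = 13 > 0 ⇒ limit active, v_max = 30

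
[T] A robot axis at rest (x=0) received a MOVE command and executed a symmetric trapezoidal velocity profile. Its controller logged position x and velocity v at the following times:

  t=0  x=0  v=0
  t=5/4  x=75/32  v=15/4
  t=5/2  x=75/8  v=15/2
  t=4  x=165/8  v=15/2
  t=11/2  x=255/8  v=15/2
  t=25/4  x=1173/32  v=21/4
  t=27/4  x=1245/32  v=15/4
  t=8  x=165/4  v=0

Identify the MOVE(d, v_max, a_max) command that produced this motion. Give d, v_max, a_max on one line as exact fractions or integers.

d=165/4 v_max=15/2 a_max=3

final state: t=8, x=165/4, v=0 → d = 165/4
a_max = (15/4−0)/(5/4−0) = 3
max v = 15/2 over t∈[5/2,11/2] → v_max = 15/2
check: 15/2·(5/2+3) = 165/4 ✓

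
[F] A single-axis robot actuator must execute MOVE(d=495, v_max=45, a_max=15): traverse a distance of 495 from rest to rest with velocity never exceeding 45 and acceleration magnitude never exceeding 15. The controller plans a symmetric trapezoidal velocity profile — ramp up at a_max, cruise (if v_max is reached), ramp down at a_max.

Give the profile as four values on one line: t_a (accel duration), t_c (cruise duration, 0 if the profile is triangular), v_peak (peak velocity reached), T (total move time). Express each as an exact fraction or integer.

t_a=3 t_c=8 v_peak=45 T=14

v_max²/a_max = 45²/15 = 135
495 ≥ 135 so v_max reached
t_a = 45/15 = 3; v_peak = 45
d_cruise = 495 − 135 = 360; t_c = 360/45 = 8
T = 2·3 + 8 = 14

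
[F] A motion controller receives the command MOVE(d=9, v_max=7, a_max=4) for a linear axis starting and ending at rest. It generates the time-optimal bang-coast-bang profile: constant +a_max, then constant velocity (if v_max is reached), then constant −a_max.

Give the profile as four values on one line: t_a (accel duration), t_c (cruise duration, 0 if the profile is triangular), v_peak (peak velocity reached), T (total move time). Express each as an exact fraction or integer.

v_max²/a_max = 7²/4 = 49/4
9 < 49/4 ⇒ no cruise
v_peak = √(9·4) = √36 = 6
t_a = 6/4 = 3/2; t_c = 0
T = 2·3/2 = 3

t_a=3/2 t_c=0 v_peak=6 T=3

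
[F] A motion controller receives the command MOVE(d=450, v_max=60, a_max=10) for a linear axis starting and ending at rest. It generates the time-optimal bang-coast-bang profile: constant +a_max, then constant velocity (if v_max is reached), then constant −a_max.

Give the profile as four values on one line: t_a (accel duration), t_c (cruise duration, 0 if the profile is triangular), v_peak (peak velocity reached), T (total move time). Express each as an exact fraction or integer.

vₘ²/aₘ = 60²/10 = 360
450 ≥ 360 → trapezoidal
t_a = 60/10 = 6; v_peak = 60
d_cruise = 450 − 360 = 90; t_c = 90/60 = 3/2
T = 2·6 + 3/2 = 27/2

t_a=6 t_c=3/2 v_peak=60 T=27/2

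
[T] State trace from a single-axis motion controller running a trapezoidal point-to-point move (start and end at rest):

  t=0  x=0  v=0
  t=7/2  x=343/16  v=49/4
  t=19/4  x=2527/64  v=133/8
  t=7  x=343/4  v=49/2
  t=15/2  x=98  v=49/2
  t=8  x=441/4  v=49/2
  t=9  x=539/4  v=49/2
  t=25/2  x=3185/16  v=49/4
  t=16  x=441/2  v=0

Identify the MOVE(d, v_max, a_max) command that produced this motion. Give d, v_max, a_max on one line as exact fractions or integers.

d=441/2 v_max=49/2 a_max=7/2

final state: t=16, x=441/2, v=0 → d = 441/2
a_max = (49/4−0)/(7/2−0) = 7/2
max v = 49/2 over t∈[7,9] → v_max = 49/2
check: 49/2·(7+2) = 441/2 ✓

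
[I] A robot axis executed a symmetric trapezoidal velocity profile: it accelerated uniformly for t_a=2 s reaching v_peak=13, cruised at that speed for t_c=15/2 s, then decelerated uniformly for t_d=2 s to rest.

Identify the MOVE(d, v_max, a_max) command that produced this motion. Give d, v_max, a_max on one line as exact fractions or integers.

a_max = 13/2
d_a = ½·13·2 = 13; d_c = 13·15/2 = 195/2
d = 2·13 + 195/2 = 247/2
t_c = 15/2 > 0 so v_max = 13

d=247/2 v_max=13 a_max=13/2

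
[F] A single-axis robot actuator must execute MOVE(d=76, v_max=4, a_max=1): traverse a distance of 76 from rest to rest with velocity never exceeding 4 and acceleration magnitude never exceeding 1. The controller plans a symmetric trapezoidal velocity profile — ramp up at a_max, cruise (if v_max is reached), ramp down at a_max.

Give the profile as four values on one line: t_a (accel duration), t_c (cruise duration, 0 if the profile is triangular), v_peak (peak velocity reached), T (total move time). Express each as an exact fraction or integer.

t_a=4 t_c=15 v_peak=4 T=23

v_max²/a_max = 4²/1 = 16
76 ≥ 16 → trapezoidal
t_a = 4/1 = 4; v_peak = 4
d_cruise = 76 − 16 = 60; t_c = 60/4 = 15
T = 2·4 + 15 = 23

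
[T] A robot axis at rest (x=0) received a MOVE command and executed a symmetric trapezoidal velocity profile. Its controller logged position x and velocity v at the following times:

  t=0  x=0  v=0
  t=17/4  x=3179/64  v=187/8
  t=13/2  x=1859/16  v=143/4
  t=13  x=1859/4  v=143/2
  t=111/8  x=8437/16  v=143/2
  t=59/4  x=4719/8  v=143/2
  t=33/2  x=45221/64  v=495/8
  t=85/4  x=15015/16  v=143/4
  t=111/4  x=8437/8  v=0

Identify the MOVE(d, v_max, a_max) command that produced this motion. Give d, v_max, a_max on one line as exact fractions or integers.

final state: t=111/4, x=8437/8, v=0 → d = 8437/8
a_max = (187/8−0)/(17/4−0) = 11/2
max v = 143/2 over t∈[13,59/4] → v_max = 143/2
check: 143/2·(13+7/4) = 8437/8 ✓

d=8437/8 v_max=143/2 a_max=11/2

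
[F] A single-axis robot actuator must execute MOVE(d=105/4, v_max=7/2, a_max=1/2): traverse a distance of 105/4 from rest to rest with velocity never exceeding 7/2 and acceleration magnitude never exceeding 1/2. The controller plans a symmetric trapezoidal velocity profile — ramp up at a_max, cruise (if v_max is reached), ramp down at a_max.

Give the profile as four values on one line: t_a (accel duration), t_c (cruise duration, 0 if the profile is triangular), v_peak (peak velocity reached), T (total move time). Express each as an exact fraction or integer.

t_a=7 t_c=1/2 v_peak=7/2 T=29/2

vₘ²/aₘ = (7/2)²/(1/2) = 49/2
105/4 ≥ 49/2 ⇒ cruise phase
t_a = (7/2)/(1/2) = 7; v_peak = 7/2
d_cruise = 105/4 − 49/2 = 7/4; t_c = (7/4)/(7/2) = 1/2
T = 2·7 + 1/2 = 29/2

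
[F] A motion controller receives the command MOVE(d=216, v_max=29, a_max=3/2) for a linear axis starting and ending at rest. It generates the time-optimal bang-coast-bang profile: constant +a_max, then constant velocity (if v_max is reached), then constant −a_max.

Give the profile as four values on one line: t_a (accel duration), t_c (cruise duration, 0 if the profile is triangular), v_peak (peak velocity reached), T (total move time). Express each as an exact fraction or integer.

(v_max)²/a_max = 29²/(3/2) = 1682/3
216 < 1682/3 → triangular
v_peak = √(216·3/2) = √324 = 18
t_a = 18/(3/2) = 12; t_c = 0
T = 2·12 = 24

t_a=12 t_c=0 v_peak=18 T=24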